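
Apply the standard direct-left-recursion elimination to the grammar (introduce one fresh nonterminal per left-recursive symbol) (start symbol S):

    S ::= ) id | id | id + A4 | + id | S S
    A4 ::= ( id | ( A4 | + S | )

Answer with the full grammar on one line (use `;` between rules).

Left recursion appears on S.
For S: α = {S}, β = {) id, id, id + A4, + id}. Rewrite as S → β S' and S' → α S' | ε.

S ::= ) id S' | id S' | id + A4 S' | + id S'; A4 ::= ( id | ( A4 | + S | ); S' ::= S S' | ε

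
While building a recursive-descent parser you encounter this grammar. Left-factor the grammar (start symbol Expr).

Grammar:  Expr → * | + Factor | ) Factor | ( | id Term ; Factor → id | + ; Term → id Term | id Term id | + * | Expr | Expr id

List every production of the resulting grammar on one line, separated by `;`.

Term has alternatives sharing prefix 'id Term': factor to Term → id Term Term1 with Term1 → ε | id.
Term has alternatives sharing prefix 'Expr': factor to Term → Expr Term2 with Term2 → ε | id.

Expr → * | + Factor | ) Factor | ( | id Term; Factor → id | +; Term → + * | id Term Term1 | Expr Term2; Term1 → ε | id; Term2 → ε | id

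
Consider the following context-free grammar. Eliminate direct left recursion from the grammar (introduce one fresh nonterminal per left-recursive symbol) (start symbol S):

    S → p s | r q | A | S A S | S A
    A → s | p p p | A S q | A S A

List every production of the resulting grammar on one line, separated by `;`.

Left recursion appears on S, A.
For S: α = {A S, A}, β = {p s, r q, A}. Rewrite as S → β S' and S' → α S' | ε.
For A: α = {S q, S A}, β = {s, p p p}. Rewrite as A → β A' and A' → α A' | ε.

S → p s S' | r q S' | A S'; A → s A' | p p p A'; S' → A S S' | A S' | eps; A' → S q A' | S A A' | eps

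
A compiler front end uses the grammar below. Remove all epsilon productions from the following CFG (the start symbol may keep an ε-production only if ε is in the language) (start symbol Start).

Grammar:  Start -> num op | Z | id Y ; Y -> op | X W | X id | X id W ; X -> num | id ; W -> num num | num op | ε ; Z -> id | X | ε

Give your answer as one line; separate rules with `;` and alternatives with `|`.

The nullable symbols are {Start, W, Z}.
ε ∈ L(G) since Start is nullable, so keep Start → ε.
For each production, add variants omitting each subset of nullable occurrences: Y → X W gives X W | X.

Start -> num op | Z | id Y | ε; Y -> op | X W | X | X id | X id W; X -> num | id; W -> num num | num op; Z -> id | X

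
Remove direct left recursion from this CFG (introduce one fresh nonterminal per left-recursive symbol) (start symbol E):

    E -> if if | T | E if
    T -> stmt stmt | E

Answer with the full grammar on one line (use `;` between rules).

E -> if if E' | T E'; T -> stmt stmt | E; E' -> if E' | ε

E is directly left-recursive.
For E: α = {if}, β = {if if, T}. Rewrite as E → β E' and E' → α E' | ε.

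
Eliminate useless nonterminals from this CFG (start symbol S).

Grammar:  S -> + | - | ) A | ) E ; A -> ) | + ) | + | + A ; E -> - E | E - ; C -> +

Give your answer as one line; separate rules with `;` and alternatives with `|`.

S -> + | - | ) A; A -> ) | + ) | + | + A

Generating nonterminals: {A, C, S}.
Reachable from S after that: {A, S}.
Removed useless symbols: {C, E} and every production mentioning them.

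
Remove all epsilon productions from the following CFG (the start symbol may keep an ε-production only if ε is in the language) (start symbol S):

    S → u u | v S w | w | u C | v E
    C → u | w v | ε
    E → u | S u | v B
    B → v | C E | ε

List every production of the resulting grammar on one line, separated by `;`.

The nullable symbols are {B, C}.
ε ∉ L(G), so no ε-production is kept.
For each production, add variants omitting each subset of nullable occurrences: S → u C gives u C | u. E → v B gives v B | v. B → C E gives C E | E.

S → u u | v S w | w | u C | u | v E; C → u | w v; E → u | S u | v B | v; B → v | C E | E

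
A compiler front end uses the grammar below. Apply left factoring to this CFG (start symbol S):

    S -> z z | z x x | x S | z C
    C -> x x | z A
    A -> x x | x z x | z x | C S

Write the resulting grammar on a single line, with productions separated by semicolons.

S -> x S | z S'; C -> x x | z A; A -> z x | C S | x A'; S' -> z | x x | C; A' -> x | z x

S has alternatives sharing prefix 'z': factor to S → z S' with S' → z | x x | C.
A has alternatives sharing prefix 'x': factor to A → x A' with A' → x | z x.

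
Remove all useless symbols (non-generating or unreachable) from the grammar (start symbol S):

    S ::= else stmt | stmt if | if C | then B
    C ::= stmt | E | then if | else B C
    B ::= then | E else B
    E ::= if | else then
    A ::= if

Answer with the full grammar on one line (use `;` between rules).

Generating nonterminals: {A, B, C, E, S}.
Reachable from S after that: {B, C, E, S}.
Removed useless symbols: {A} and every production mentioning them.

S ::= else stmt | stmt if | if C | then B; C ::= stmt | E | then if | else B C; B ::= then | E else B; E ::= if | else then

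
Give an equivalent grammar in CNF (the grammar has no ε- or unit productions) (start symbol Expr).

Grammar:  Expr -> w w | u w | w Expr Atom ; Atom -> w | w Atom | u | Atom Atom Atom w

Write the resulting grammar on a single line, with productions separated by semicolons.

Introduce a nonterminal for each terminal appearing in a rule of length ≥ 2: X1 → w, X2 → u.
Binarize each right-hand side of length ≥ 3 by chaining fresh nonterminals (Y1, Y2, …): affected rules were Expr → X1 Expr Atom; Atom → Atom Atom Atom X1.

Expr -> X1 X1 | X2 X1 | X1 Y1; Atom -> w | X1 Atom | u | Atom Y2; X1 -> w; X2 -> u; Y1 -> Expr Atom; Y2 -> Atom Y3; Y3 -> Atom X1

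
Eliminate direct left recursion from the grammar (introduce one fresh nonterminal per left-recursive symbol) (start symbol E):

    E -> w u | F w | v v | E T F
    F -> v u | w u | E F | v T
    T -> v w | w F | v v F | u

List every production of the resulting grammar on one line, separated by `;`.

Directly left-recursive nonterminal: E.
For E: α = {T F}, β = {w u, F w, v v}. Rewrite as E → β E' and E' → α E' | ε.

E -> w u E' | F w E' | v v E'; F -> v u | w u | E F | v T; T -> v w | w F | v v F | u; E' -> T F E' | ε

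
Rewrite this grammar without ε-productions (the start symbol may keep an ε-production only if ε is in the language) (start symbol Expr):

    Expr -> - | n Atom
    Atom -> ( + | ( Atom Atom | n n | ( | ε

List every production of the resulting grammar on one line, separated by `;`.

Expr -> - | n Atom | n; Atom -> ( + | ( Atom Atom | ( Atom | ( | n n

Nullable set = {Atom}.
ε ∉ L(G), so no ε-production is kept.
Expand every rule over subsets of its nullable positions: Expr → n Atom gives n Atom | n. Atom → ( Atom Atom gives ( Atom Atom | ( Atom | (.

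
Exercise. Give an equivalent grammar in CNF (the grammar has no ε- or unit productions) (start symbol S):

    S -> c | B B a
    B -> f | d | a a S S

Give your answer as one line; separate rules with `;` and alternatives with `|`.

Introduce a nonterminal for each terminal appearing in a rule of length ≥ 2: X1 → a.
Binarize each right-hand side of length ≥ 3 by chaining fresh nonterminals (Y1, Y2, …): affected rules were S → B B X1; B → X1 X1 S S.

S -> c | B Y1; B -> f | d | X1 Y2; X1 -> a; Y1 -> B X1; Y2 -> X1 Y3; Y3 -> S S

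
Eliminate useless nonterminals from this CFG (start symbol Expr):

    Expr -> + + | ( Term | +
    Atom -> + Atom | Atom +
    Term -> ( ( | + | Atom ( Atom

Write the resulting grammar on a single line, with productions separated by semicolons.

Expr -> + + | ( Term | +; Term -> ( ( | +

Generating nonterminals: {Expr, Term}.
Reachable from Expr after that: {Expr, Term}.
Removed useless symbols: {Atom} and every production mentioning them.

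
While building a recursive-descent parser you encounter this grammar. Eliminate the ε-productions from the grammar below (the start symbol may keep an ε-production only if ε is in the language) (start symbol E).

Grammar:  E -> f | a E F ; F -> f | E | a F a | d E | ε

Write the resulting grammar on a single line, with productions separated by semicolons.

The nullable symbols are {F}.
ε ∉ L(G), so no ε-production is kept.
Add the nullable-subset variants: E → a E F gives a E F | a E. F → a F a gives a F a | a a.

E -> f | a E F | a E; F -> f | E | a F a | a a | d E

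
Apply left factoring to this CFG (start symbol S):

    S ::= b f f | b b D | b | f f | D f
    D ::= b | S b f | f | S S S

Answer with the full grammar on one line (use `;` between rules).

S ::= f f | D f | b S'; D ::= b | f | S D'; S' ::= f f | b D | ε; D' ::= b f | S S

S has alternatives sharing prefix 'b': factor to S → b S' with S' → f f | b D | ε.
D has alternatives sharing prefix 'S': factor to D → S D' with D' → b f | S S.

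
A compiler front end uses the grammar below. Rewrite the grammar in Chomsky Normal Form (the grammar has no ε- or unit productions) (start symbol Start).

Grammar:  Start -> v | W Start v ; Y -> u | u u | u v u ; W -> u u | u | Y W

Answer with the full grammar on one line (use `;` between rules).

Start -> v | W Y1; Y -> u | X2 X2 | X2 Y2; W -> X2 X2 | u | Y W; X1 -> v; X2 -> u; Y1 -> Start X1; Y2 -> X1 X2

Introduce a nonterminal for each terminal appearing in a rule of length ≥ 2: X1 → v, X2 → u.
Binarize each right-hand side of length ≥ 3 by chaining fresh nonterminals (Y1, Y2, …): affected rules were Start → W Start X1; Y → X2 X1 X2.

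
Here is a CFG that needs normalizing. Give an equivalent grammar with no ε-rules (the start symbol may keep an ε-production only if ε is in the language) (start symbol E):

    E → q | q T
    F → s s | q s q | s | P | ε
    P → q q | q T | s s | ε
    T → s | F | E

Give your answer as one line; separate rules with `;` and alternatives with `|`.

Nullable nonterminals: {F, P, T}.
ε ∉ L(G), so no ε-production is kept.
For each production, add variants omitting each subset of nullable occurrences: P → q T gives q T | q.

E → q | q T; F → s s | q s q | s | P; P → q q | q T | q | s s; T → s | F | E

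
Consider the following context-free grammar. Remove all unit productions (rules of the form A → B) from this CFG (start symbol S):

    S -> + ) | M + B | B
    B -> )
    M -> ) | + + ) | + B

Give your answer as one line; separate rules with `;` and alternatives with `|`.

Unit pairs: S ⇒* {B}.
For each unit pair (A, B), copy every non-unit production of B to A, then drop all unit productions.

S -> ) | + ) | M + B; B -> ); M -> ) | + + ) | + B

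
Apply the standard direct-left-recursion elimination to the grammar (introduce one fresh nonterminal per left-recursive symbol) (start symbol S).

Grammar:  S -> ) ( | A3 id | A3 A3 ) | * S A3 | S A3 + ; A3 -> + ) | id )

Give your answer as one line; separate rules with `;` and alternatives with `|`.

S is directly left-recursive.
For S: α = {A3 +}, β = {) (, A3 id, A3 A3 ), * S A3}. Rewrite as S → β S' and S' → α S' | ε.

S -> ) ( S' | A3 id S' | A3 A3 ) S' | * S A3 S'; A3 -> + ) | id ); S' -> A3 + S' | eps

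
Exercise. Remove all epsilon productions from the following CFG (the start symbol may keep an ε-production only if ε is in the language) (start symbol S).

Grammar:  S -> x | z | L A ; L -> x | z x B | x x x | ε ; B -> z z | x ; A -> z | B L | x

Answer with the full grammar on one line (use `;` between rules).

Nullable nonterminals: {L}.
ε ∉ L(G), so no ε-production is kept.
Expand every rule over subsets of its nullable positions: S → L A gives L A | A. A → B L gives B L | B.

S -> x | z | L A | A; L -> x | z x B | x x x; B -> z z | x; A -> z | B L | B | x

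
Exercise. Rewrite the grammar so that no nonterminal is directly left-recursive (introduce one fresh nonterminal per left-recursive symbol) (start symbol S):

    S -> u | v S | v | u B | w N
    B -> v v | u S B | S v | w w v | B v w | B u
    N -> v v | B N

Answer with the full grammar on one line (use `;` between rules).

S -> u | v S | v | u B | w N; B -> v v B' | u S B B' | S v B' | w w v B'; N -> v v | B N; B' -> v w B' | u B' | epsilon

Directly left-recursive nonterminal: B.
For B: α = {v w, u}, β = {v v, u S B, S v, w w v}. Rewrite as B → β B' and B' → α B' | ε.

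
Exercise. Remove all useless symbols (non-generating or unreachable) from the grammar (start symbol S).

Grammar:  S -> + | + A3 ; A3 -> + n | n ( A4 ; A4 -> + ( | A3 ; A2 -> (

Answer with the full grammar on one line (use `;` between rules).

Generating nonterminals: {A2, A3, A4, S}.
Reachable from S after that: {A3, A4, S}.
Removed useless symbols: {A2} and every production mentioning them.

S -> + | + A3; A3 -> + n | n ( A4; A4 -> + ( | A3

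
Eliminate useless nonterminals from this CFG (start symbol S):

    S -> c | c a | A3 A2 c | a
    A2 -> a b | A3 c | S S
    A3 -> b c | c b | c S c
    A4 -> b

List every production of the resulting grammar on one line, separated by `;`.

Generating nonterminals: {A2, A3, A4, S}.
Reachable from S after that: {A2, A3, S}.
Removed useless symbols: {A4} and every production mentioning them.

S -> c | c a | A3 A2 c | a; A2 -> a b | A3 c | S S; A3 -> b c | c b | c S c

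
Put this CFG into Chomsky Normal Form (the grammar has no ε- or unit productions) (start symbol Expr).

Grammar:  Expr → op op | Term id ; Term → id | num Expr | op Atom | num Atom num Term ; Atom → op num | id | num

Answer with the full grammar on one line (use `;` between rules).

Introduce a nonterminal for each terminal appearing in a rule of length ≥ 2: X1 → op, X2 → id, X3 → num.
Binarize each right-hand side of length ≥ 3 by chaining fresh nonterminals (Y1, Y2, …): affected rules were Term → X3 Atom X3 Term.

Expr → X1 X1 | Term X2; Term → id | X3 Expr | X1 Atom | X3 Y1; Atom → X1 X3 | id | num; X1 → op; X2 → id; X3 → num; Y1 → Atom Y2; Y2 → X3 Term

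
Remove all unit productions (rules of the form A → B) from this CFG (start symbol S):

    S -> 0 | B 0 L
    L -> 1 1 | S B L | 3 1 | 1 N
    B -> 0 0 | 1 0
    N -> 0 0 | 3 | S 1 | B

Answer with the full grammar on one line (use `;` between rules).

Unit pairs: N ⇒* {B}.
For each unit pair (A, B), copy every non-unit production of B to A, then drop all unit productions.

S -> 0 | B 0 L; L -> 1 1 | S B L | 3 1 | 1 N; B -> 0 0 | 1 0; N -> 0 0 | 1 0 | 3 | S 1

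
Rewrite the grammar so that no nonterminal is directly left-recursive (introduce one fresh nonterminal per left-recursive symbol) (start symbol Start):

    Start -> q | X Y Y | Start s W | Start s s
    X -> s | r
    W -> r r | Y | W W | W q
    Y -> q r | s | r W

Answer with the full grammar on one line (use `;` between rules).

Directly left-recursive nonterminals: Start, W.
For Start: α = {s W, s s}, β = {q, X Y Y}. Rewrite as Start → β Start1 and Start1 → α Start1 | ε.
For W: α = {W, q}, β = {r r, Y}. Rewrite as W → β W1 and W1 → α W1 | ε.

Start -> q Start1 | X Y Y Start1; X -> s | r; W -> r r W1 | Y W1; Y -> q r | s | r W; Start1 -> s W Start1 | s s Start1 | ε; W1 -> W W1 | q W1 | ε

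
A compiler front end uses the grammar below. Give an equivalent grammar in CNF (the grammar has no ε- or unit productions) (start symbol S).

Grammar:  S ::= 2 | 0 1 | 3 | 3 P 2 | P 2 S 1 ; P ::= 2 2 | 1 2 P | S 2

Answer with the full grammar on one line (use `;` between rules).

Introduce a nonterminal for each terminal appearing in a rule of length ≥ 2: X1 → 0, X2 → 1, X3 → 3, X4 → 2.
Binarize each right-hand side of length ≥ 3 by chaining fresh nonterminals (Y1, Y2, …): affected rules were S → X3 P X4; S → P X4 S X2; P → X2 X4 P.

S ::= 2 | X1 X2 | 3 | X3 Y1 | P Y2; P ::= X4 X4 | X2 Y4 | S X4; X1 ::= 0; X2 ::= 1; X3 ::= 3; X4 ::= 2; Y1 ::= P X4; Y2 ::= X4 Y3; Y3 ::= S X2; Y4 ::= X4 P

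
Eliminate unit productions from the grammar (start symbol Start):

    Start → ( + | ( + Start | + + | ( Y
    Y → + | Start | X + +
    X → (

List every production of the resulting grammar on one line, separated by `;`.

Unit pairs: Y ⇒* {Start}.
For each unit pair (A, B), copy every non-unit production of B to A, then drop all unit productions.

Start → ( + | ( + Start | + + | ( Y; Y → ( + | ( + Start | + + | ( Y | + | X + +; X → (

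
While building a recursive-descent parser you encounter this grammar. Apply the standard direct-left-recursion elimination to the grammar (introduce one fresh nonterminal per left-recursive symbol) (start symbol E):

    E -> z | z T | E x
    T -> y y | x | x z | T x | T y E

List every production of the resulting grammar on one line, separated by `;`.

E, T are directly left-recursive.
For E: α = {x}, β = {z, z T}. Rewrite as E → β E' and E' → α E' | ε.
For T: α = {x, y E}, β = {y y, x, x z}. Rewrite as T → β T' and T' → α T' | ε.

E -> z E' | z T E'; T -> y y T' | x T' | x z T'; E' -> x E' | ε; T' -> x T' | y E T' | ε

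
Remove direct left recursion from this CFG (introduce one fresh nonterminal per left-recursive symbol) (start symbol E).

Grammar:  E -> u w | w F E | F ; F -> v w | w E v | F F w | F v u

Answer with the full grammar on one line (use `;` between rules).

E -> u w | w F E | F; F -> v w F' | w E v F'; F' -> F w F' | v u F' | ε

Directly left-recursive nonterminal: F.
For F: α = {F w, v u}, β = {v w, w E v}. Rewrite as F → β F' and F' → α F' | ε.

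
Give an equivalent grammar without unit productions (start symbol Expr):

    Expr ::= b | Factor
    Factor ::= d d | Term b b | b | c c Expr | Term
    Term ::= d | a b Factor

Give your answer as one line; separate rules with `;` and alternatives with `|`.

Expr ::= d | a b Factor | d d | Term b b | b | c c Expr; Factor ::= d | a b Factor | d d | Term b b | b | c c Expr; Term ::= d | a b Factor

Unit pairs: Expr ⇒* {Factor, Term}; Factor ⇒* {Term}.
Replace each nonterminal's rules with the union of the non-unit rules of every nonterminal it unit-derives.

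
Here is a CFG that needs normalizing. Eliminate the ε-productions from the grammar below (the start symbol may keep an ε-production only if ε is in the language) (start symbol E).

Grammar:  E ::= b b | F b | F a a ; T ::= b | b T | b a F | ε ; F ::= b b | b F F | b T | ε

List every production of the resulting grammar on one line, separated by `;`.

E ::= b b | F b | b | F a a | a a; T ::= b | b T | b a F | b a; F ::= b b | b F F | b F | b | b T

Nullable set = {F, T}.
ε ∉ L(G), so no ε-production is kept.
Add the nullable-subset variants: E → F b gives F b | b. E → F a a gives F a a | a a. T → b a F gives b a F | b a. F → b F F gives b F F | b F | b.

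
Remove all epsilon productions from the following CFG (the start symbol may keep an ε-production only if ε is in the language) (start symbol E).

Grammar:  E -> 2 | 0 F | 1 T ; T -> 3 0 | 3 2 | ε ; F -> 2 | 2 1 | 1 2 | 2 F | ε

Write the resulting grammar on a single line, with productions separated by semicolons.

The nullable symbols are {F, T}.
ε ∉ L(G), so no ε-production is kept.
Add the nullable-subset variants: E → 0 F gives 0 F | 0. E → 1 T gives 1 T | 1.

E -> 2 | 0 F | 0 | 1 T | 1; T -> 3 0 | 3 2; F -> 2 | 2 1 | 1 2 | 2 F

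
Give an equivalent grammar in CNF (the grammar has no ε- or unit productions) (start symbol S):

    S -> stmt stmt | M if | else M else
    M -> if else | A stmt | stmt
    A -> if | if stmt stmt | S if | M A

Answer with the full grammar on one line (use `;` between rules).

Introduce a nonterminal for each terminal appearing in a rule of length ≥ 2: X1 → stmt, X2 → if, X3 → else.
Binarize each right-hand side of length ≥ 3 by chaining fresh nonterminals (Y1, Y2, …): affected rules were S → X3 M X3; A → X2 X1 X1.

S -> X1 X1 | M X2 | X3 Y1; M -> X2 X3 | A X1 | stmt; A -> if | X2 Y2 | S X2 | M A; X1 -> stmt; X2 -> if; X3 -> else; Y1 -> M X3; Y2 -> X1 X1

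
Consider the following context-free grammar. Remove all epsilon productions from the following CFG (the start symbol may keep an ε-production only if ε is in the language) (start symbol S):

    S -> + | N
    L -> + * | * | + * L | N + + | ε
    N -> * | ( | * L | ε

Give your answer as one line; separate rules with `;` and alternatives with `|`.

S -> + | N | ε; L -> + * | * | + * L | N + + | + +; N -> * | ( | * L

Nullable set = {L, N, S}.
ε ∈ L(G) since S is nullable, so keep S → ε.
Add the nullable-subset variants: L → N + + gives N + + | + +.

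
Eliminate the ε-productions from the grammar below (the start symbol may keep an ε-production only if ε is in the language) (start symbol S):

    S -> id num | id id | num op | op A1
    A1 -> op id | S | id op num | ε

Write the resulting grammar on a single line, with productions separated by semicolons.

Nullable set = {A1}.
ε ∉ L(G), so no ε-production is kept.
Add the nullable-subset variants: S → op A1 gives op A1 | op.

S -> id num | id id | num op | op A1 | op; A1 -> op id | S | id op num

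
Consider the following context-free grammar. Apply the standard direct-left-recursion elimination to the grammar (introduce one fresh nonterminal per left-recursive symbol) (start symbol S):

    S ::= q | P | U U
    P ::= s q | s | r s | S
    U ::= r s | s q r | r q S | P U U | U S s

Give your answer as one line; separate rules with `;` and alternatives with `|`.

S ::= q | P | U U; P ::= s q | s | r s | S; U ::= r s U' | s q r U' | r q S U' | P U U U'; U' ::= S s U' | ε

U is directly left-recursive.
For U: α = {S s}, β = {r s, s q r, r q S, P U U}. Rewrite as U → β U' and U' → α U' | ε.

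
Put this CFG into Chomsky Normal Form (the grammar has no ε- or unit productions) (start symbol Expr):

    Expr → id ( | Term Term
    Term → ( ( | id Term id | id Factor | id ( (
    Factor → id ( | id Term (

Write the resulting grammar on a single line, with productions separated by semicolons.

Expr → X1 X2 | Term Term; Term → X2 X2 | X1 Y1 | X1 Factor | X1 Y2; Factor → X1 X2 | X1 Y3; X1 → id; X2 → (; Y1 → Term X1; Y2 → X2 X2; Y3 → Term X2

Introduce a nonterminal for each terminal appearing in a rule of length ≥ 2: X1 → id, X2 → (.
Binarize each right-hand side of length ≥ 3 by chaining fresh nonterminals (Y1, Y2, …): affected rules were Term → X1 Term X1; Term → X1 X2 X2; Factor → X1 Term X2.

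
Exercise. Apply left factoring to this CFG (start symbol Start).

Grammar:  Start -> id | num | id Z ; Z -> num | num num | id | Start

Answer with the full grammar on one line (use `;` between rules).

Start -> num | id Start1; Z -> id | Start | num Z1; Start1 -> eps | Z; Z1 -> eps | num

Start has alternatives sharing prefix 'id': factor to Start → id Start1 with Start1 → ε | Z.
Z has alternatives sharing prefix 'num': factor to Z → num Z1 with Z1 → ε | num.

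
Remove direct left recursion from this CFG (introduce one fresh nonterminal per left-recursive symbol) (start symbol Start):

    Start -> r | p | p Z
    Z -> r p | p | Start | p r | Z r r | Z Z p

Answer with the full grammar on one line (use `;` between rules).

Start -> r | p | p Z; Z -> r p Z1 | p Z1 | Start Z1 | p r Z1; Z1 -> r r Z1 | Z p Z1 | ε

Directly left-recursive nonterminal: Z.
For Z: α = {r r, Z p}, β = {r p, p, Start, p r}. Rewrite as Z → β Z1 and Z1 → α Z1 | ε.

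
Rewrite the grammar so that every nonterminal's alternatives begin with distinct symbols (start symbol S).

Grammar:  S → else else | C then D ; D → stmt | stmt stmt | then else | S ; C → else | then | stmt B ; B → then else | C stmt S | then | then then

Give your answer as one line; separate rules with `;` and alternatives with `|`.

S → else else | C then D; D → then else | S | stmt D'; C → else | then | stmt B; B → C stmt S | then B'; D' → ε | stmt; B' → else | ε | then

D has alternatives sharing prefix 'stmt': factor to D → stmt D' with D' → ε | stmt.
B has alternatives sharing prefix 'then': factor to B → then B' with B' → else | ε | then.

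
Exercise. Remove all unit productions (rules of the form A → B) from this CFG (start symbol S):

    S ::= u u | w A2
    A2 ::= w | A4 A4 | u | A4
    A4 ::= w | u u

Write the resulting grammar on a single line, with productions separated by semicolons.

Unit pairs: A2 ⇒* {A4}.
For every A with A ⇒* B via unit rules, add B's non-unit alternatives to A; then delete every rule of the form X → Y.

S ::= u u | w A2; A2 ::= w | u u | A4 A4 | u; A4 ::= w | u u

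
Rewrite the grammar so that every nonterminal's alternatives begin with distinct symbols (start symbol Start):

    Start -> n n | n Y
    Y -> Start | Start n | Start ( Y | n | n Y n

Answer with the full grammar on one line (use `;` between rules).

Start -> n Start1; Y -> Start Y1 | n Y2; Start1 -> n | Y; Y1 -> epsilon | n | ( Y; Y2 -> epsilon | Y n

Start has alternatives sharing prefix 'n': factor to Start → n Start1 with Start1 → n | Y.
Y has alternatives sharing prefix 'Start': factor to Y → Start Y1 with Y1 → ε | n | ( Y.
Y has alternatives sharing prefix 'n': factor to Y → n Y2 with Y2 → ε | Y n.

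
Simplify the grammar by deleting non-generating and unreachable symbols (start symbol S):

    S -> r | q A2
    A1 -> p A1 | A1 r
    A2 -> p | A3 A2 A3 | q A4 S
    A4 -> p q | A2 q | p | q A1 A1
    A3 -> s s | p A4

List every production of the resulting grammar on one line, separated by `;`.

S -> r | q A2; A2 -> p | A3 A2 A3 | q A4 S; A4 -> p q | A2 q | p; A3 -> s s | p A4

Generating nonterminals: {A2, A3, A4, S}.
Reachable from S after that: {A2, A3, A4, S}.
Removed useless symbols: {A1} and every production mentioning them.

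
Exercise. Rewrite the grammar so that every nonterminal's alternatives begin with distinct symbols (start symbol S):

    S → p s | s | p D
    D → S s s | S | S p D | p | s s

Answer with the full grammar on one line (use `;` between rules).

S → s | p S'; D → p | s s | S D'; S' → s | D; D' → s s | ε | p D

S has alternatives sharing prefix 'p': factor to S → p S' with S' → s | D.
D has alternatives sharing prefix 'S': factor to D → S D' with D' → s s | ε | p D.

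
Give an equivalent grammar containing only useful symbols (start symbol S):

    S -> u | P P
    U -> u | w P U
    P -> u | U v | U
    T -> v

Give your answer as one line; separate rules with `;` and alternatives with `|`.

S -> u | P P; U -> u | w P U; P -> u | U v | U

Generating nonterminals: {P, S, T, U}.
Reachable from S after that: {P, S, U}.
Removed useless symbols: {T} and every production mentioning them.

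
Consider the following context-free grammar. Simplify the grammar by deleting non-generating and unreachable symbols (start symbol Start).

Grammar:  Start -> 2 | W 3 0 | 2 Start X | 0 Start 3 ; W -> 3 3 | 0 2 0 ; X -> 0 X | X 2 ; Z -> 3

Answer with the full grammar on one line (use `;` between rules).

Generating nonterminals: {Start, W, Z}.
Reachable from Start after that: {Start, W}.
Removed useless symbols: {X, Z} and every production mentioning them.

Start -> 2 | W 3 0 | 0 Start 3; W -> 3 3 | 0 2 0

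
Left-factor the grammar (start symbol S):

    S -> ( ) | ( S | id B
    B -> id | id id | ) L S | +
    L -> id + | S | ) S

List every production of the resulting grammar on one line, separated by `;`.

S has alternatives sharing prefix '(': factor to S → ( S' with S' → ) | S.
B has alternatives sharing prefix 'id': factor to B → id B' with B' → ε | id.

S -> id B | ( S'; B -> ) L S | + | id B'; L -> id + | S | ) S; S' -> ) | S; B' -> ε | id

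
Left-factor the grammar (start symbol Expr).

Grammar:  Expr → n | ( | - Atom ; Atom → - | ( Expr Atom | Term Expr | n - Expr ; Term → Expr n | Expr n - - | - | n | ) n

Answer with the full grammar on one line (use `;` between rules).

Expr → n | ( | - Atom; Atom → - | ( Expr Atom | Term Expr | n - Expr; Term → - | n | ) n | Expr n Term1; Term1 → ε | - -

Term has alternatives sharing prefix 'Expr n': factor to Term → Expr n Term1 with Term1 → ε | - -.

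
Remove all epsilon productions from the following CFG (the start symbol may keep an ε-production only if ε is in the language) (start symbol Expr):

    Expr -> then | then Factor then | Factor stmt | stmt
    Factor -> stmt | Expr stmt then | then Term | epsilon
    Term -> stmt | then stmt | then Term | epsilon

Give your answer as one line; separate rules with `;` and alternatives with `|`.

Nullable nonterminals: {Factor, Term}.
ε ∉ L(G), so no ε-production is kept.
For each production, add variants omitting each subset of nullable occurrences: Expr → then Factor then gives then Factor then | then then. Expr → Factor stmt gives Factor stmt | stmt. Factor → then Term gives then Term | then. Term → then Term gives then Term | then.

Expr -> then | then Factor then | then then | Factor stmt | stmt; Factor -> stmt | Expr stmt then | then Term | then; Term -> stmt | then stmt | then Term | then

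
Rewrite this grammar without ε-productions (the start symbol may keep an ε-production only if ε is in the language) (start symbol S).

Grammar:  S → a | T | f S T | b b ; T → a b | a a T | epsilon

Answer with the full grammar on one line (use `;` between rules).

Nullable set = {S, T}.
ε ∈ L(G) since S is nullable, so keep S → ε.
For each production, add variants omitting each subset of nullable occurrences: S → f S T gives f S T | f S | f T | f. T → a a T gives a a T | a a.

S → a | T | f S T | f S | f T | f | b b | epsilon; T → a b | a a T | a a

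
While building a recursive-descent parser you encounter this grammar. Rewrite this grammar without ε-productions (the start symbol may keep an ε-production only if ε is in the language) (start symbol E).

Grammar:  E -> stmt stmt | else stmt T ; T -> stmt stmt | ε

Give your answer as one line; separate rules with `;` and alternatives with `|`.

E -> stmt stmt | else stmt T | else stmt; T -> stmt stmt

Nullable set = {T}.
ε ∉ L(G), so no ε-production is kept.
Add the nullable-subset variants: E → else stmt T gives else stmt T | else stmt.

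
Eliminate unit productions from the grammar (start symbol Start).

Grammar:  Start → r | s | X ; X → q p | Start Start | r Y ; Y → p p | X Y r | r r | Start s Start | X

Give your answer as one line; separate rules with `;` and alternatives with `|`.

Unit pairs: Start ⇒* {X}; Y ⇒* {X}.
For each unit pair (A, B), copy every non-unit production of B to A, then drop all unit productions.

Start → r | s | q p | Start Start | r Y; X → q p | Start Start | r Y; Y → q p | Start Start | r Y | p p | X Y r | r r | Start s Start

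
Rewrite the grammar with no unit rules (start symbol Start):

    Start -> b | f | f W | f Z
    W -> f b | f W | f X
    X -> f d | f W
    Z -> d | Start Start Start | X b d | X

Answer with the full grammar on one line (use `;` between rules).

Unit pairs: Z ⇒* {X}.
Replace each nonterminal's rules with the union of the non-unit rules of every nonterminal it unit-derives.

Start -> b | f | f W | f Z; W -> f b | f W | f X; X -> f d | f W; Z -> d | Start Start Start | X b d | f d | f W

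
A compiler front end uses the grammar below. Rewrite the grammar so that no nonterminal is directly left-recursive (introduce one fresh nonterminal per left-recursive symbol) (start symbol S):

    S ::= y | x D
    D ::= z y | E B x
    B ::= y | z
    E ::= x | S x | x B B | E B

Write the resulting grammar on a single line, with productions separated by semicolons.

Directly left-recursive nonterminal: E.
For E: α = {B}, β = {x, S x, x B B}. Rewrite as E → β E' and E' → α E' | ε.

S ::= y | x D; D ::= z y | E B x; B ::= y | z; E ::= x E' | S x E' | x B B E'; E' ::= B E' | ε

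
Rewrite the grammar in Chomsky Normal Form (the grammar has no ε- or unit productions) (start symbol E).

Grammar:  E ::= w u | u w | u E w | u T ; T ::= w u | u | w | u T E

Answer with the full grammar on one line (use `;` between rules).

Introduce a nonterminal for each terminal appearing in a rule of length ≥ 2: X1 → w, X2 → u.
Binarize each right-hand side of length ≥ 3 by chaining fresh nonterminals (Y1, Y2, …): affected rules were E → X2 E X1; T → X2 T E.

E ::= X1 X2 | X2 X1 | X2 Y1 | X2 T; T ::= X1 X2 | u | w | X2 Y2; X1 ::= w; X2 ::= u; Y1 ::= E X1; Y2 ::= T E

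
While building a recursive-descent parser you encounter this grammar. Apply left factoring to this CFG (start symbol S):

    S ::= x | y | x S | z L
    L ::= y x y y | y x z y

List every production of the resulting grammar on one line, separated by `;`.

S ::= y | z L | x S'; L ::= y x L'; S' ::= ε | S; L' ::= y y | z y

S has alternatives sharing prefix 'x': factor to S → x S' with S' → ε | S.
L has alternatives sharing prefix 'y x': factor to L → y x L' with L' → y y | z y.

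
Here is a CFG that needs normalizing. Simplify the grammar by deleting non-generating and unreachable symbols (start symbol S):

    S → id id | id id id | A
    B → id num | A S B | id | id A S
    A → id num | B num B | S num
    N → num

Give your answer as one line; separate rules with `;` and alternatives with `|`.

S → id id | id id id | A; B → id num | A S B | id | id A S; A → id num | B num B | S num

Generating nonterminals: {A, B, N, S}.
Reachable from S after that: {A, B, S}.
Removed useless symbols: {N} and every production mentioning them.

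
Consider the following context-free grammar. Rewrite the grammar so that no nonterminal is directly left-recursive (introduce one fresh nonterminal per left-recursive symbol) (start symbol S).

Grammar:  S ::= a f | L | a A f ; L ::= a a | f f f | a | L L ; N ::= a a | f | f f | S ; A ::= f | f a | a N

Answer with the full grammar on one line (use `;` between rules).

S ::= a f | L | a A f; L ::= a a L' | f f f L' | a L'; N ::= a a | f | f f | S; A ::= f | f a | a N; L' ::= L L' | ε

Directly left-recursive nonterminal: L.
For L: α = {L}, β = {a a, f f f, a}. Rewrite as L → β L' and L' → α L' | ε.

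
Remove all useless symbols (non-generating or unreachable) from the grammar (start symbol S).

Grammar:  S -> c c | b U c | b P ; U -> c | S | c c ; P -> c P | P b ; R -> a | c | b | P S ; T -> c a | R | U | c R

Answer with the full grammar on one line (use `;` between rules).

S -> c c | b U c; U -> c | S | c c

Generating nonterminals: {R, S, T, U}.
Reachable from S after that: {S, U}.
Removed useless symbols: {P, R, T} and every production mentioning them.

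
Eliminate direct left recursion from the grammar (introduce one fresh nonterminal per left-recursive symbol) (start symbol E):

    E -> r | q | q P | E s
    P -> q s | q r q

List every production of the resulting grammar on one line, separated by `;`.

E -> r E' | q E' | q P E'; P -> q s | q r q; E' -> s E' | ε

Left recursion appears on E.
For E: α = {s}, β = {r, q, q P}. Rewrite as E → β E' and E' → α E' | ε.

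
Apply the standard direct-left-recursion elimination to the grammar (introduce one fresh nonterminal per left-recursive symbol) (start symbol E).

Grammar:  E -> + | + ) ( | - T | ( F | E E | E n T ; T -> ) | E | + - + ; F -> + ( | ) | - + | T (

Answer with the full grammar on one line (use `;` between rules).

E is directly left-recursive.
For E: α = {E, n T}, β = {+, + ) (, - T, ( F}. Rewrite as E → β E' and E' → α E' | ε.

E -> + E' | + ) ( E' | - T E' | ( F E'; T -> ) | E | + - +; F -> + ( | ) | - + | T (; E' -> E E' | n T E' | epsilon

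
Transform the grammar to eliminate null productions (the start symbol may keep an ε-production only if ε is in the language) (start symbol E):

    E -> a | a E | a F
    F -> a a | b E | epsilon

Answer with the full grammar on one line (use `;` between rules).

Nullable nonterminals: {F}.
ε ∉ L(G), so no ε-production is kept.

E -> a | a E | a F; F -> a a | b E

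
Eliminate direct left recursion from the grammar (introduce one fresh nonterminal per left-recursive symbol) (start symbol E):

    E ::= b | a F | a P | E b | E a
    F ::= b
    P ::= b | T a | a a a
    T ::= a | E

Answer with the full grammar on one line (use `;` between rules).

Directly left-recursive nonterminal: E.
For E: α = {b, a}, β = {b, a F, a P}. Rewrite as E → β E' and E' → α E' | ε.

E ::= b E' | a F E' | a P E'; F ::= b; P ::= b | T a | a a a; T ::= a | E; E' ::= b E' | a E' | ε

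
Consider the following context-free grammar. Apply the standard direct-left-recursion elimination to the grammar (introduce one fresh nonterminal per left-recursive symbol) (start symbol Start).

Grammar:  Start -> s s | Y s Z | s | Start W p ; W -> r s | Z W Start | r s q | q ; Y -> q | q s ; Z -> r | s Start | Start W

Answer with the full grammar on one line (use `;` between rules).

Start is directly left-recursive.
For Start: α = {W p}, β = {s s, Y s Z, s}. Rewrite as Start → β Start1 and Start1 → α Start1 | ε.

Start -> s s Start1 | Y s Z Start1 | s Start1; W -> r s | Z W Start | r s q | q; Y -> q | q s; Z -> r | s Start | Start W; Start1 -> W p Start1 | ε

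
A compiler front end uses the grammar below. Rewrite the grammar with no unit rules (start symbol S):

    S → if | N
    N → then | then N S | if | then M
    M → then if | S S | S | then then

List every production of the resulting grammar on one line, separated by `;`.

S → if | then | then N S | then M; N → then | then N S | if | then M; M → if | then | then N S | then M | then if | S S | then then

Unit pairs: M ⇒* {N, S}; S ⇒* {N}.
For each unit pair (A, B), copy every non-unit production of B to A, then drop all unit productions.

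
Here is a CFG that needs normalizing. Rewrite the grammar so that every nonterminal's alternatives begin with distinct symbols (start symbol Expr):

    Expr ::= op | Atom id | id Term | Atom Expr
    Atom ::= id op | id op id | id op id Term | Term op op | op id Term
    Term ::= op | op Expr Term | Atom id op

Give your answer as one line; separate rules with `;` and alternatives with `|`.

Expr ::= op | id Term | Atom Expr1; Atom ::= Term op op | op id Term | id op Atom1; Term ::= Atom id op | op Term1; Expr1 ::= id | Expr; Atom1 ::= ε | id Atom11; Term1 ::= ε | Expr Term; Atom11 ::= ε | Term

Expr has alternatives sharing prefix 'Atom': factor to Expr → Atom Expr1 with Expr1 → id | Expr.
Atom has alternatives sharing prefix 'id op': factor to Atom → id op Atom1 with Atom1 → ε | id | id Term.
Term has alternatives sharing prefix 'op': factor to Term → op Term1 with Term1 → ε | Expr Term.
Atom1 has alternatives sharing prefix 'id': factor to Atom1 → id Atom11 with Atom11 → ε | Term.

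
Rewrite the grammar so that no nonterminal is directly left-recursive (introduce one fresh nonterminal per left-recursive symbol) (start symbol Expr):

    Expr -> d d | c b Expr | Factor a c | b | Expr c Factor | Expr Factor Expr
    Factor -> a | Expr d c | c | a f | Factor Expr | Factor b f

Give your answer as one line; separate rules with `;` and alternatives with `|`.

Expr -> d d Expr1 | c b Expr Expr1 | Factor a c Expr1 | b Expr1; Factor -> a Factor1 | Expr d c Factor1 | c Factor1 | a f Factor1; Expr1 -> c Factor Expr1 | Factor Expr Expr1 | ε; Factor1 -> Expr Factor1 | b f Factor1 | ε

Left recursion appears on Expr, Factor.
For Expr: α = {c Factor, Factor Expr}, β = {d d, c b Expr, Factor a c, b}. Rewrite as Expr → β Expr1 and Expr1 → α Expr1 | ε.
For Factor: α = {Expr, b f}, β = {a, Expr d c, c, a f}. Rewrite as Factor → β Factor1 and Factor1 → α Factor1 | ε.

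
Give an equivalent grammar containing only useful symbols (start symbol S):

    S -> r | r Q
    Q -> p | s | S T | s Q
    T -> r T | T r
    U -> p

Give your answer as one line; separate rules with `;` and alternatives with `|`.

S -> r | r Q; Q -> p | s | s Q

Generating nonterminals: {Q, S, U}.
Reachable from S after that: {Q, S}.
Removed useless symbols: {T, U} and every production mentioning them.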